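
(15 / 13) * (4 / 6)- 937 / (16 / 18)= -109549 / 104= -1053.36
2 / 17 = 0.12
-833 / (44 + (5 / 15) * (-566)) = 357 / 62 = 5.76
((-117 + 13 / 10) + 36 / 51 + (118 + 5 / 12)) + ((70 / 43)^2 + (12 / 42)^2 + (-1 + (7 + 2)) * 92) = 742.15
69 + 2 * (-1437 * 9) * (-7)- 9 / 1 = 181122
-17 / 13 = -1.31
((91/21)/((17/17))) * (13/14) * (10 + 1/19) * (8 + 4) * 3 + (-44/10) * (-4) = 980074/665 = 1473.80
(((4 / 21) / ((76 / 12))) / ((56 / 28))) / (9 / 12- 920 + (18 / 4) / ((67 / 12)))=-536 / 32737019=-0.00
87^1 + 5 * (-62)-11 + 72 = -162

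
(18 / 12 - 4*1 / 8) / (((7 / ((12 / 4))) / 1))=3 / 7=0.43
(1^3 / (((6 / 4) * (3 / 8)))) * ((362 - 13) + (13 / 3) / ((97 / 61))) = 1637632 / 2619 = 625.29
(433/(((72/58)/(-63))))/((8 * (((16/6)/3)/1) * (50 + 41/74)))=-336441/5504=-61.13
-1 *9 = -9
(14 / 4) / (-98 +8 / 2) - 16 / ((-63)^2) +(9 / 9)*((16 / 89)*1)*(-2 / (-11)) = -6266885 / 730502388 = -0.01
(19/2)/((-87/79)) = -8.63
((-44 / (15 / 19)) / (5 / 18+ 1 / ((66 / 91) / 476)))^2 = 3044390976 / 422519500225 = 0.01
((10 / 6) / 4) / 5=1 / 12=0.08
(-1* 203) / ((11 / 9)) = -1827 / 11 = -166.09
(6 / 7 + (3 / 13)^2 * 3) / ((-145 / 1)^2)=1203 / 24872575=0.00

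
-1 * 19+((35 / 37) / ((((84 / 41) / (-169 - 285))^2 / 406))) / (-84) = -12560999041 / 55944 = -224528.08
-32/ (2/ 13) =-208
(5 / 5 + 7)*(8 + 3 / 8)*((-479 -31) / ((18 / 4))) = -22780 / 3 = -7593.33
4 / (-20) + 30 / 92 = 29 / 230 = 0.13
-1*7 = -7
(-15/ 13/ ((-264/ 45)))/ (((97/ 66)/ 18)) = 6075/ 2522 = 2.41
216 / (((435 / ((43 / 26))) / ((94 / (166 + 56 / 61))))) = 1479372 / 3198845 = 0.46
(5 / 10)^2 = 1 / 4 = 0.25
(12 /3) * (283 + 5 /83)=93976 /83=1132.24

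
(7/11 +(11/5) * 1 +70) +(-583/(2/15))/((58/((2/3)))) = 72023/3190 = 22.58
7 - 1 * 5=2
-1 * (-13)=13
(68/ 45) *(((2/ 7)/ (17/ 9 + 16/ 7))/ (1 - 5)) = -34/ 1315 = -0.03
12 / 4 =3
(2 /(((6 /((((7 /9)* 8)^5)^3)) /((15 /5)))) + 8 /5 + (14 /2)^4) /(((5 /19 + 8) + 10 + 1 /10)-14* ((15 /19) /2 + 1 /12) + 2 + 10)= 15868797261636934737696725023 /462980525703500718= 34275301833.75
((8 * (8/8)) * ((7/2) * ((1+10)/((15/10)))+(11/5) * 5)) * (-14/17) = -12320/51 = -241.57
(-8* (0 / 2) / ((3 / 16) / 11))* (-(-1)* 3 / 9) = 0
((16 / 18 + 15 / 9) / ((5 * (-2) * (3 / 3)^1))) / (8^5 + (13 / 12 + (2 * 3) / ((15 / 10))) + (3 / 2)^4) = -184 / 23600265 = -0.00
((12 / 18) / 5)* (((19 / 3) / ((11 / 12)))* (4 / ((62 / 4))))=1216 / 5115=0.24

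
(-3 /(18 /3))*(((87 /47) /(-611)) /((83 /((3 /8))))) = 261 /38136176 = 0.00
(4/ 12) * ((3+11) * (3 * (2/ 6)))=14/ 3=4.67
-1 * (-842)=842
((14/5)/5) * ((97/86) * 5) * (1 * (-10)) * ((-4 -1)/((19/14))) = 95060/817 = 116.35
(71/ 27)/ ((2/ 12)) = 142/ 9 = 15.78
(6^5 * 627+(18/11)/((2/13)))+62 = 53631871/11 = 4875624.64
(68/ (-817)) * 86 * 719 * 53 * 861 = -4462177272/ 19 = -234851435.37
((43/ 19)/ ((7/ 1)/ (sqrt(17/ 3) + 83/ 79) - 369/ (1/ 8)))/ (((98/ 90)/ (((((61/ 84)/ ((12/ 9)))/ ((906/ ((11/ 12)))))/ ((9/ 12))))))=-12133987626035/ 23468818215242928864 - 900357865* sqrt(51)/ 10058064949389826656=-0.00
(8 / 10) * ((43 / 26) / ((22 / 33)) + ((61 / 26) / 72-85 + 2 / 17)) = -2621311 / 39780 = -65.90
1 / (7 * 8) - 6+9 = 169 / 56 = 3.02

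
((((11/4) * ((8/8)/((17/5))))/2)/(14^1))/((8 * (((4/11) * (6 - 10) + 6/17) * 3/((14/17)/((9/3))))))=-0.00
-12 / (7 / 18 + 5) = -216 / 97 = -2.23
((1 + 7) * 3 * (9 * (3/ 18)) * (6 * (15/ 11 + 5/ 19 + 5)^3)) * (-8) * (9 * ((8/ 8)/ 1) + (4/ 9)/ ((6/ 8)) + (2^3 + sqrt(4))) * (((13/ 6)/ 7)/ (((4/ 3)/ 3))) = -438489891723000/ 63905303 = -6861557.20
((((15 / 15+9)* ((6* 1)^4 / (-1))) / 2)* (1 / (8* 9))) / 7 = -90 / 7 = -12.86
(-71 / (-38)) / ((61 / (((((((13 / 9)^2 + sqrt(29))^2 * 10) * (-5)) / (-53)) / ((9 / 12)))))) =2399800 * sqrt(29) / 14926761 + 1553693000 / 1209067641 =2.15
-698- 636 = -1334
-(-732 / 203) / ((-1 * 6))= -122 / 203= -0.60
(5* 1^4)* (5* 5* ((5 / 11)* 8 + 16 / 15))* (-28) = -543200 / 33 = -16460.61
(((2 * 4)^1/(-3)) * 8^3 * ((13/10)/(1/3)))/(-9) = 26624/45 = 591.64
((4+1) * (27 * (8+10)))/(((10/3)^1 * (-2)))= -729/2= -364.50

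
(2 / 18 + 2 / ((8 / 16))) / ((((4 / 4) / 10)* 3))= 370 / 27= 13.70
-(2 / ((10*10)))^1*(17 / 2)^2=-289 / 200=-1.44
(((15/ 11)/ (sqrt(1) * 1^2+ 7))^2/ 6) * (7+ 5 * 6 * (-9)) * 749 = -14774025/ 15488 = -953.90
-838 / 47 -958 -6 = -981.83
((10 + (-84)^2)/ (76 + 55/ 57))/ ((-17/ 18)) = -7249716/ 74579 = -97.21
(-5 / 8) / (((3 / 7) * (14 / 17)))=-85 / 48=-1.77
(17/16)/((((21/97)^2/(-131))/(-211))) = 626595.93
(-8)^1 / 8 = -1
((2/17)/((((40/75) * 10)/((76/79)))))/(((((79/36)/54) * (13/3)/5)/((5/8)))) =0.38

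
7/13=0.54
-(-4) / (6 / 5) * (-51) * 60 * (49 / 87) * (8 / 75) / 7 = -7616 / 87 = -87.54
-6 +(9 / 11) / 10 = -651 / 110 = -5.92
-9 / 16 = -0.56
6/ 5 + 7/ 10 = 19/ 10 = 1.90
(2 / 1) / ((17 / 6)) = 12 / 17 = 0.71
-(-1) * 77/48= 77/48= 1.60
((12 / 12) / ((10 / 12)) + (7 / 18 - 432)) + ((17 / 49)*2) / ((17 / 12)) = -1895953 / 4410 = -429.92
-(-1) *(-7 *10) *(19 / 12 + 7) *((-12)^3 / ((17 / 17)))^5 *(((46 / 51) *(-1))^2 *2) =4352871623512157061120 / 289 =15061839527723726855.09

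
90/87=1.03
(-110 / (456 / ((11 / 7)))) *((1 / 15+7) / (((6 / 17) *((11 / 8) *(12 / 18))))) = -9911 / 1197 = -8.28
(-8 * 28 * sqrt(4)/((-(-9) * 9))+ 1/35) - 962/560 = -163753/22680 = -7.22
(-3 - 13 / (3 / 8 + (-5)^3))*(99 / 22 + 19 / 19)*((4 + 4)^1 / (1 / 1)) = -127028 / 997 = -127.41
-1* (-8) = 8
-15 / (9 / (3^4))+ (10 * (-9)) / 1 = -225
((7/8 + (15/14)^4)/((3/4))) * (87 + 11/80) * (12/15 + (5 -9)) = -815.26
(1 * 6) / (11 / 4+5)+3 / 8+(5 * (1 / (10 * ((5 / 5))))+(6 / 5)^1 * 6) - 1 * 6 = 3533 / 1240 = 2.85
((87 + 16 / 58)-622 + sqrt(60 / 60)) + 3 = -15391 / 29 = -530.72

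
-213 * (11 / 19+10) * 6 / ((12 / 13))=-556569 / 38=-14646.55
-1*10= -10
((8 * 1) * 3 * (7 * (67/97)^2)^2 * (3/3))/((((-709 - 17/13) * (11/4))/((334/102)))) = -0.45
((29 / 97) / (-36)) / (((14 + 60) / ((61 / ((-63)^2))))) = -1769 / 1025621352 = -0.00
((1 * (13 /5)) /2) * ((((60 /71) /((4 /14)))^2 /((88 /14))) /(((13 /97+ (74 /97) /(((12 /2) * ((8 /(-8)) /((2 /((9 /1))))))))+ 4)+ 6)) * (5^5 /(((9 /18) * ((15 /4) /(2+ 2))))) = 250245450000 /209660231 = 1193.58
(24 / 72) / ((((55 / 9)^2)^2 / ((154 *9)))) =275562 / 831875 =0.33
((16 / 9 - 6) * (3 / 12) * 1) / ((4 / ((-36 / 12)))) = 19 / 24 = 0.79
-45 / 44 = -1.02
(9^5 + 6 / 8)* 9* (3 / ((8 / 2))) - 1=6377357 / 16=398584.81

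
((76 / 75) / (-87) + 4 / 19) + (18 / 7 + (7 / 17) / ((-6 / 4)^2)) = 4841146 / 1639225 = 2.95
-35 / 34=-1.03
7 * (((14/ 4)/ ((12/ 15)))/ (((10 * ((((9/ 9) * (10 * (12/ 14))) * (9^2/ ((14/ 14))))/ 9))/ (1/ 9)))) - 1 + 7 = 466903/ 77760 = 6.00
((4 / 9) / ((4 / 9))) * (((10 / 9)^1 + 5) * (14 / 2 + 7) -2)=752 / 9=83.56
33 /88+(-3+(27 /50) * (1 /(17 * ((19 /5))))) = -33807 /12920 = -2.62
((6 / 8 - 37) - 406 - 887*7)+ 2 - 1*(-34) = -26461 / 4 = -6615.25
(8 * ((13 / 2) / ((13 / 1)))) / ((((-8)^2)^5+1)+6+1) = 1 / 268435458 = 0.00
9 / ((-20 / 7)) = -63 / 20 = -3.15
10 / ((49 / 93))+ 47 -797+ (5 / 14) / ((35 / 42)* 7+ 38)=-9420555 / 12887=-731.01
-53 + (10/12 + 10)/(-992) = -315521/5952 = -53.01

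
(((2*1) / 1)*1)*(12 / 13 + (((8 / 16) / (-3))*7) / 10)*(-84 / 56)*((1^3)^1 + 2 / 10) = -1887 / 650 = -2.90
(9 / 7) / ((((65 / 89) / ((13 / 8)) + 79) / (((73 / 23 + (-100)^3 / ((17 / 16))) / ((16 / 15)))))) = -1473835029795 / 103217744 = -14278.89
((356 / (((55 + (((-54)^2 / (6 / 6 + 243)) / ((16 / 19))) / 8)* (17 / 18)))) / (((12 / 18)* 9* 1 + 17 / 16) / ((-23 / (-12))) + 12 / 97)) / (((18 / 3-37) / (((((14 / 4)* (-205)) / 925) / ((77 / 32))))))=97634757967872 / 5385865697671855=0.02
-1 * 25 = -25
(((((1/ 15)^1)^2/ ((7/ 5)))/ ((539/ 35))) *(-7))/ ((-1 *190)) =1/ 131670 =0.00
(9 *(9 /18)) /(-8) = -9 /16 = -0.56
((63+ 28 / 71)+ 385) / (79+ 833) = 2653 / 5396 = 0.49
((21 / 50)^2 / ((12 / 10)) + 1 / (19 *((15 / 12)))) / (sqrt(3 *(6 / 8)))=3593 / 28500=0.13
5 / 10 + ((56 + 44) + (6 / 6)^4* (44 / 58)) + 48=8657 / 58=149.26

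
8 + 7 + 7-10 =12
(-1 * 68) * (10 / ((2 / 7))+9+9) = -3604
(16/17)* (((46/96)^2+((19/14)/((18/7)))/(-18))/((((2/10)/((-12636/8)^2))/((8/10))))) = 511653753/272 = 1881079.97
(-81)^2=6561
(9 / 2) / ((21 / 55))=165 / 14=11.79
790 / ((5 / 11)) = 1738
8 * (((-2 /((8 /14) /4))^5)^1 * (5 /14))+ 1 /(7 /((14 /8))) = -6146559 /4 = -1536639.75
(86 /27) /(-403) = -86 /10881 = -0.01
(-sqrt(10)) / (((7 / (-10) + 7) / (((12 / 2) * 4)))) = -80 * sqrt(10) / 21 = -12.05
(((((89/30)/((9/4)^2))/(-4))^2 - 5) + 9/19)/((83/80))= -2021653664/465601365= -4.34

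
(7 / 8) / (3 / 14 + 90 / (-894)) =7301 / 948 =7.70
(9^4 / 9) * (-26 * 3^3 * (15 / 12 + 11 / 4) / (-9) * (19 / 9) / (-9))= -53352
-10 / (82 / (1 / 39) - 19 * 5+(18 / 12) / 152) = -608 / 188663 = -0.00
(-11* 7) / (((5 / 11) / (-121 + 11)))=18634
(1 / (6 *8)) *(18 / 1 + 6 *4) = 7 / 8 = 0.88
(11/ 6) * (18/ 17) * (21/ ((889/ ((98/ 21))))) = 462/ 2159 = 0.21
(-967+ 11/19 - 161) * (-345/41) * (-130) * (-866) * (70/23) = 2532154989000/779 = 3250519883.18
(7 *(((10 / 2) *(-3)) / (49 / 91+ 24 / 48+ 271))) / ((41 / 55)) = -13650 / 26363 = -0.52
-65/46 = -1.41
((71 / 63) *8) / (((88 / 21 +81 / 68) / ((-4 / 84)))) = -38624 / 484155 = -0.08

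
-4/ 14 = -2/ 7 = -0.29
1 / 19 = 0.05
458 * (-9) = -4122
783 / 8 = 97.88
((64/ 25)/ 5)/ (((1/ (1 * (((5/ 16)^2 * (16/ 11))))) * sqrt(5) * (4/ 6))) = 6 * sqrt(5)/ 275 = 0.05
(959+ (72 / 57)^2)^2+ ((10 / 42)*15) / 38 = 1683540780225 / 1824494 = 922743.94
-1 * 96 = -96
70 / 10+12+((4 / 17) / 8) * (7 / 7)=647 / 34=19.03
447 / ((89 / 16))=7152 / 89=80.36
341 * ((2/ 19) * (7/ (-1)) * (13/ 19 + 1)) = -152768/ 361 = -423.18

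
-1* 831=-831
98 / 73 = 1.34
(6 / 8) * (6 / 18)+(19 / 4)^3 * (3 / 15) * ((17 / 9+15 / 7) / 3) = 878653 / 30240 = 29.06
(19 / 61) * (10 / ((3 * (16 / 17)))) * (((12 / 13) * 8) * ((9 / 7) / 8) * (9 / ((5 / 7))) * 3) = 78489 / 1586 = 49.49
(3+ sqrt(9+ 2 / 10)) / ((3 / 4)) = 4+ 4* sqrt(230) / 15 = 8.04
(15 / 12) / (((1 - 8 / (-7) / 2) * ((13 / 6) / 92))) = 4830 / 143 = 33.78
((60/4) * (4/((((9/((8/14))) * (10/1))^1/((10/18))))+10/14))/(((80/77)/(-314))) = -3302.09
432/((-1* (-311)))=432/311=1.39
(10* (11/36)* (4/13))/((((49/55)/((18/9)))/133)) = 229900/819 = 280.71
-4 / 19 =-0.21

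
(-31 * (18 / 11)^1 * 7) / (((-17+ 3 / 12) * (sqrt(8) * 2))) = 1953 * sqrt(2) / 737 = 3.75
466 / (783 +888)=0.28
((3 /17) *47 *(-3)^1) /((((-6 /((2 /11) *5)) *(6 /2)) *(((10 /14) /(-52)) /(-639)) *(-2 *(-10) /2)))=5466006 /935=5846.00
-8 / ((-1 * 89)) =8 / 89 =0.09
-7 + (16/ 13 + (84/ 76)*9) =4.18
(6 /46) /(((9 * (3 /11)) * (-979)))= -1 /18423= -0.00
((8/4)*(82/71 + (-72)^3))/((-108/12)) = 53001052/639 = 82943.74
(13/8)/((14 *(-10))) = -13/1120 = -0.01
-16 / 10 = -8 / 5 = -1.60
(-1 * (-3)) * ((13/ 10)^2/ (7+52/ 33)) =16731/ 28300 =0.59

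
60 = 60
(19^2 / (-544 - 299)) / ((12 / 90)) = -1805 / 562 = -3.21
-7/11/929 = -7/10219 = -0.00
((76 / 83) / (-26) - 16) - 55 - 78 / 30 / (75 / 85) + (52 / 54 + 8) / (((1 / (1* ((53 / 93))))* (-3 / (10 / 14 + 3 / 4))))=-217559053211 / 2844837450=-76.48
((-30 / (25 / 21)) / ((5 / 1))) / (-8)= 63 / 100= 0.63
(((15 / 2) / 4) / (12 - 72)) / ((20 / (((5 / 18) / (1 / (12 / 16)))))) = -1 / 3072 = -0.00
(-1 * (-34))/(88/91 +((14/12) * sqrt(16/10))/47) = 13532599080/384490391 - 138946899 * sqrt(10)/384490391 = 34.05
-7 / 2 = -3.50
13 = 13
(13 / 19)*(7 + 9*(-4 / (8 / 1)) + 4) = 4.45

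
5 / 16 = 0.31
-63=-63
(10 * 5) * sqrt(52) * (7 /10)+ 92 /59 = 92 /59+ 70 * sqrt(13) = 253.95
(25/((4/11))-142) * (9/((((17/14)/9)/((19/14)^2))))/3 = -2855871/952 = -2999.86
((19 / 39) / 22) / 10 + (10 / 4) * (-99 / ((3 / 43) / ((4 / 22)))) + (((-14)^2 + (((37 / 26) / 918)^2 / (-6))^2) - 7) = -293016475739577242511161 / 642583111204322196480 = -456.00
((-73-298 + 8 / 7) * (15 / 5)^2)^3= -12650965739901 / 343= -36883282040.53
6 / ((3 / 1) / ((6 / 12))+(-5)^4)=6 / 631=0.01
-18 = -18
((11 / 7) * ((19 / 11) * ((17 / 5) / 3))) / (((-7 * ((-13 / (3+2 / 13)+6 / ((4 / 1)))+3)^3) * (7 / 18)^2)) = -19233921312 / 357640955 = -53.78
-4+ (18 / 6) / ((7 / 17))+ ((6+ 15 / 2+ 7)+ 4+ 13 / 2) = 240 / 7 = 34.29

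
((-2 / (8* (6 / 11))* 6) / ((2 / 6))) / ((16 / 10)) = -165 / 32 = -5.16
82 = 82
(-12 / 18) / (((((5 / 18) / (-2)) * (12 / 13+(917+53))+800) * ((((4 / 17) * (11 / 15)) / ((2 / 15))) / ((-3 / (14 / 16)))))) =31824 / 11984665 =0.00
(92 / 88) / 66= 0.02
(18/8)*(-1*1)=-9/4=-2.25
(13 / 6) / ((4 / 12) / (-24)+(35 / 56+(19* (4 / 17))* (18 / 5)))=3315 / 25559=0.13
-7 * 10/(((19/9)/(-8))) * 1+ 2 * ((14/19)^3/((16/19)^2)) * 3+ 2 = 82277/304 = 270.65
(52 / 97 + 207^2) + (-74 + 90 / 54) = 12448166 / 291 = 42777.20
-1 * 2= -2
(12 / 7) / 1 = 12 / 7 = 1.71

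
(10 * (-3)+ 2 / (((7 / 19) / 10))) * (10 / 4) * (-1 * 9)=-3825 / 7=-546.43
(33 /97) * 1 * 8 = 264 /97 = 2.72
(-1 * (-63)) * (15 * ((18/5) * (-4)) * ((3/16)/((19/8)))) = -1074.32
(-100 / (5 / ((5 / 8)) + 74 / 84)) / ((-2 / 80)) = 168000 / 373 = 450.40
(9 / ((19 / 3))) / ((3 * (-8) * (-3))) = 3 / 152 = 0.02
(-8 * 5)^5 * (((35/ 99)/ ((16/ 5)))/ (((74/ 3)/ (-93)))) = 17360000000/ 407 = 42653562.65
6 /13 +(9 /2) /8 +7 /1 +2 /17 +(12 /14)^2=1537957 /173264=8.88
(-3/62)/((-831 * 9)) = 1/154566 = 0.00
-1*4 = -4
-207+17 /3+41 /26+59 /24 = -20519 /104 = -197.30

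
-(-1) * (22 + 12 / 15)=114 / 5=22.80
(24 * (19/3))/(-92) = -38/23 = -1.65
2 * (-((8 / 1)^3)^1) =-1024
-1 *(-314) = 314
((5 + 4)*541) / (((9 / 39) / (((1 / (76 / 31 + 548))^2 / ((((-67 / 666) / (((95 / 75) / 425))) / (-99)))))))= 0.20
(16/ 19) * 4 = 64/ 19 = 3.37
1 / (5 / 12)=12 / 5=2.40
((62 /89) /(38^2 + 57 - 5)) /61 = 31 /4060892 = 0.00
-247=-247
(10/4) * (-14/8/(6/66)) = -48.12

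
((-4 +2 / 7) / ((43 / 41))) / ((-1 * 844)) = 533 / 127022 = 0.00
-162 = -162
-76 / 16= -19 / 4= -4.75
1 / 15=0.07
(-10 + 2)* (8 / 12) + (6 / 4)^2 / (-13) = -859 / 156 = -5.51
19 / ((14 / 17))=323 / 14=23.07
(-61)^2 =3721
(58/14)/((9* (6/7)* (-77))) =-29/4158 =-0.01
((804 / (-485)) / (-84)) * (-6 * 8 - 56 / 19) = -64856 / 64505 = -1.01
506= 506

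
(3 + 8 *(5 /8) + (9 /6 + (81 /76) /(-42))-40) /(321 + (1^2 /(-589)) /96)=-12082188 /127054361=-0.10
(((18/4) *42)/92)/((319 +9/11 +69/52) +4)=3861/611087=0.01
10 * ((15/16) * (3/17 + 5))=825/17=48.53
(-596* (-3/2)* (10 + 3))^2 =135070884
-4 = -4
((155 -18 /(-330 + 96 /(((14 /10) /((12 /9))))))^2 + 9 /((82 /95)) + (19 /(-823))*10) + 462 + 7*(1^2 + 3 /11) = 12696032311228199 /517582189850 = 24529.50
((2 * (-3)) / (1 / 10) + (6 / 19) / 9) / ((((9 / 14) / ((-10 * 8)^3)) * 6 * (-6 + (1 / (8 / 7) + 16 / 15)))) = -490004480000 / 249831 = -1961343.79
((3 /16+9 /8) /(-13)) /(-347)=21 /72176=0.00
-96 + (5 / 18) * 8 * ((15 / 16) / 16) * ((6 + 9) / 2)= -12163 / 128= -95.02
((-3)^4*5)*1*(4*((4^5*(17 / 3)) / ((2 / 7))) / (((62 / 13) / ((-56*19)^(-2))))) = 477360 / 78337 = 6.09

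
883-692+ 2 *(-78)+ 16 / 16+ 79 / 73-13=1758 / 73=24.08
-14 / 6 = -7 / 3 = -2.33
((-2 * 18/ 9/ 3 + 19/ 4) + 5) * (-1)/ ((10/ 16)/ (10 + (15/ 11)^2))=-57974/ 363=-159.71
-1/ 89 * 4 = -4/ 89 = -0.04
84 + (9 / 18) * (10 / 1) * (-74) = -286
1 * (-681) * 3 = -2043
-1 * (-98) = 98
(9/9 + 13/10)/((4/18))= 10.35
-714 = -714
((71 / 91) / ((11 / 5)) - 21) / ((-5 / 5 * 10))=10333 / 5005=2.06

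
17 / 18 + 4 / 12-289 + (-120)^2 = 254021 / 18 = 14112.28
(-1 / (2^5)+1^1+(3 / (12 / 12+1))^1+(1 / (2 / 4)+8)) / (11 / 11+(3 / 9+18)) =0.64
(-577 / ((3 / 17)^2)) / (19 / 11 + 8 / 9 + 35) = -1834283 / 3724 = -492.56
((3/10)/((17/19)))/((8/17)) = 57/80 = 0.71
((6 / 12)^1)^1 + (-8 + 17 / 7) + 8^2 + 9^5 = 827511 / 14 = 59107.93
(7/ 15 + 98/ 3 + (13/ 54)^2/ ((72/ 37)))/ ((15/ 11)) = 382946443/ 15746400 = 24.32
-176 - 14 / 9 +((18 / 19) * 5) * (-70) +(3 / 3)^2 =-86891 / 171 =-508.13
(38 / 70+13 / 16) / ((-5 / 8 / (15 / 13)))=-2277 / 910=-2.50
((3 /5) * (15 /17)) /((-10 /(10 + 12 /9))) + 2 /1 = 1.40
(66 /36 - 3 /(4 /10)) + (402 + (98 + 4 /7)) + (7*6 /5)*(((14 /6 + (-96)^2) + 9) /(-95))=-3201833 /9975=-320.99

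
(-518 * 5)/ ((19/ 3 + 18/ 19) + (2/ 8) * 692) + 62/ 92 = -115579/ 8441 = -13.69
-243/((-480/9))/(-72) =-81/1280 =-0.06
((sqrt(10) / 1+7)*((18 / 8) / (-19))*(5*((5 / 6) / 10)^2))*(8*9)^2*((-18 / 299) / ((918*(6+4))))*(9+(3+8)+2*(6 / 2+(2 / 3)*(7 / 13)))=4689*sqrt(10) / 1255501+32823 / 1255501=0.04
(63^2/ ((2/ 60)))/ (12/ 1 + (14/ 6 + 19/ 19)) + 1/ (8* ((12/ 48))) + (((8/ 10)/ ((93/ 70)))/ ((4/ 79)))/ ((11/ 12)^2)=1342423031/ 172546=7780.09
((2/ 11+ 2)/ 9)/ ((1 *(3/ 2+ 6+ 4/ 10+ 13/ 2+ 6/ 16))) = 320/ 19503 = 0.02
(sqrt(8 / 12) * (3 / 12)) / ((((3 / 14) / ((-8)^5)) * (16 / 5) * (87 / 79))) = -2831360 * sqrt(6) / 783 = -8857.46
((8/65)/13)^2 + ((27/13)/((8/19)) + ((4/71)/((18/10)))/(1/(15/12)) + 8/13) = 20394144443/3650095800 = 5.59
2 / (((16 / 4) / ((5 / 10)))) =1 / 4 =0.25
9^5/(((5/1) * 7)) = 59049/35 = 1687.11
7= 7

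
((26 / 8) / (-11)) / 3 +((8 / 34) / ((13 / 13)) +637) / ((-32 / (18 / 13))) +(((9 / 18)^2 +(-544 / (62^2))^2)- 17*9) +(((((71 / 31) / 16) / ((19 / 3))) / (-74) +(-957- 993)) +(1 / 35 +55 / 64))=-22585865069614003519 / 10606115011652160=-2129.51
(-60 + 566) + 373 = 879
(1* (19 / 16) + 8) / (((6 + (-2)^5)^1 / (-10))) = 3.53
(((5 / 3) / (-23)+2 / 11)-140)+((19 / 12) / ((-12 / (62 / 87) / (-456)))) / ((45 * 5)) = -2075583452 / 14857425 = -139.70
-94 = -94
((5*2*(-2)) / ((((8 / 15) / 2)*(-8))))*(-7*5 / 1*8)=-2625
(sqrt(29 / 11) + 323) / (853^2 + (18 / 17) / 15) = 85 * sqrt(319) / 680314481 + 27455 / 61846771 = 0.00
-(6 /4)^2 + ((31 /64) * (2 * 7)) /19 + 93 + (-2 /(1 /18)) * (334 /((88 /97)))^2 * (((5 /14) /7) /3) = -298816240043 /3604832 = -82893.25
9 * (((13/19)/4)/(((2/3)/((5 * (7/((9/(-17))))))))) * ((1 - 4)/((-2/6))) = -208845/152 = -1373.98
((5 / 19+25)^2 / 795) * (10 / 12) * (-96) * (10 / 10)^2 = -1228800 / 19133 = -64.22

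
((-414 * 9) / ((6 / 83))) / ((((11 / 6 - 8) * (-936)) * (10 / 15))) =-51543 / 3848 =-13.39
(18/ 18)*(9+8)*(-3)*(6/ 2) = -153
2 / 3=0.67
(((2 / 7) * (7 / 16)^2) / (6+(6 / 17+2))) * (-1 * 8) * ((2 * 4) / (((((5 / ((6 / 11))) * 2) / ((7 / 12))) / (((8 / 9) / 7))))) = -119 / 70290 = -0.00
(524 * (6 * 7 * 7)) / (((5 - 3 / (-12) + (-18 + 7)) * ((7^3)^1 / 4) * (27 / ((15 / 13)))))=-83840 / 6279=-13.35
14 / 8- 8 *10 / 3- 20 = -539 / 12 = -44.92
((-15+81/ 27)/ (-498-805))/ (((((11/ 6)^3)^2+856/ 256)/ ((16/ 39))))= 2985984/ 32651057413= 0.00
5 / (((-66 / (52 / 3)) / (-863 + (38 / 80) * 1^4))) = 1132.61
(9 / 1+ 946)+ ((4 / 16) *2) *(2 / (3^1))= 2866 / 3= 955.33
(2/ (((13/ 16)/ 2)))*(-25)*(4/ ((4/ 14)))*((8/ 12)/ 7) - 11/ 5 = -32429/ 195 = -166.30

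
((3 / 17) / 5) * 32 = 96 / 85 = 1.13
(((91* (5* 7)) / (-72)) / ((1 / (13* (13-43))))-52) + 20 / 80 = 51601 / 3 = 17200.33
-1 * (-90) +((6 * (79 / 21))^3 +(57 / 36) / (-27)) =1287952451 / 111132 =11589.39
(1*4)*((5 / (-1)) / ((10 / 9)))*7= -126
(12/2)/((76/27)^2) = 2187/2888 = 0.76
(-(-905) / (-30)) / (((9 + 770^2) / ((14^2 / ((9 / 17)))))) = -17738 / 941679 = -0.02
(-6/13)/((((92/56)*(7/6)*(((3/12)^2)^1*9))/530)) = -67840/299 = -226.89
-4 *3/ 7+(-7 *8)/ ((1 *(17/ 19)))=-7652/ 119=-64.30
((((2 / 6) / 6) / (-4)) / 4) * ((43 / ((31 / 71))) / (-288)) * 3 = 3053 / 857088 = 0.00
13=13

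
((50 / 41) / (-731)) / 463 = -50 / 13876573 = -0.00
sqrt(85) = 9.22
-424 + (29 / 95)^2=-3825759 / 9025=-423.91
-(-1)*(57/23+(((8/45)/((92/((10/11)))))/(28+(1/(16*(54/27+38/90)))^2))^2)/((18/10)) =465978333635327781503075/338447420734446539818929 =1.38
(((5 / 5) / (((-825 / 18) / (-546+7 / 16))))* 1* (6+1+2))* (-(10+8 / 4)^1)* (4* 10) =-2828196 / 55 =-51421.75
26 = 26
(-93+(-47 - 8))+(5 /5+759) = 612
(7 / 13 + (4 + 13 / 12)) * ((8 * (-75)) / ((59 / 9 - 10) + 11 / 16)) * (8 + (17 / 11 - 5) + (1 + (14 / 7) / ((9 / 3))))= 431484000 / 56771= 7600.43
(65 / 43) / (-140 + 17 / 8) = -520 / 47429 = -0.01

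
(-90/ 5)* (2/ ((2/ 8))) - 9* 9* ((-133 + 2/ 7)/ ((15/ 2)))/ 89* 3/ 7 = -2989422/ 21805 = -137.10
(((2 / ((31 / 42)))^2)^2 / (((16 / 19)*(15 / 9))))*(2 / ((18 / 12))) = 236488896 / 4617605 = 51.21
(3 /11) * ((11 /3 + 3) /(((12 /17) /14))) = 1190 /33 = 36.06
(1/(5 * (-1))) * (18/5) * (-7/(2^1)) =63/25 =2.52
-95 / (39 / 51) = -1615 / 13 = -124.23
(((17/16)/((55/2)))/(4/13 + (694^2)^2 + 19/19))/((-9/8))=-221/1492747776860175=-0.00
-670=-670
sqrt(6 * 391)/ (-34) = -sqrt(2346)/ 34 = -1.42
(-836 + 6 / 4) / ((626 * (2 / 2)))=-1669 / 1252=-1.33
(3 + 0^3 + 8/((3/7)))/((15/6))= 26/3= 8.67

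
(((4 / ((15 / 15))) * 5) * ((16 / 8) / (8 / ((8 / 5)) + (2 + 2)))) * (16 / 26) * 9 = 320 / 13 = 24.62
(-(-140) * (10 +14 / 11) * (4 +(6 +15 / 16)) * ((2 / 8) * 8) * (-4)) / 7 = -217000 / 11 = -19727.27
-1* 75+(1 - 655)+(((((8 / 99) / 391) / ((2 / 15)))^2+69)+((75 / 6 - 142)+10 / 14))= -1838520451987 / 2330823726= -788.79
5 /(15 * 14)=1 /42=0.02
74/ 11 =6.73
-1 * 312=-312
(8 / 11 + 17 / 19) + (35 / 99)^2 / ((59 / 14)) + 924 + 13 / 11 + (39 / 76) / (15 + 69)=1140508701623 / 1230535152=926.84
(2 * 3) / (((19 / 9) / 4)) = 11.37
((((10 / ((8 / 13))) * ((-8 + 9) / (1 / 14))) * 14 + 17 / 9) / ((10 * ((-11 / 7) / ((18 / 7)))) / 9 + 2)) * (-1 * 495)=-127778310 / 107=-1194189.81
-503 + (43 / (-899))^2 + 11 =-397633043 / 808201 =-492.00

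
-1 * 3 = -3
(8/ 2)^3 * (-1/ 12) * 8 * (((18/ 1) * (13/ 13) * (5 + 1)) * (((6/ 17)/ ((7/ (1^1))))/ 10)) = -13824/ 595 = -23.23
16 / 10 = 8 / 5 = 1.60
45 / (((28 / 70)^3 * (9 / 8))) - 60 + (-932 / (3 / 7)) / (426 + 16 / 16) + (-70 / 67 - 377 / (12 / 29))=-5758109 / 16348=-352.22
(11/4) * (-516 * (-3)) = 4257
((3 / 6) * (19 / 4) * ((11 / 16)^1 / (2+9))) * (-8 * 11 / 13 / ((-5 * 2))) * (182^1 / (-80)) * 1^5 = -1463 / 6400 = -0.23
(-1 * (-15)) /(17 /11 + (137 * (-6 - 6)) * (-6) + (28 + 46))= 11 /7289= 0.00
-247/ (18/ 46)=-5681/ 9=-631.22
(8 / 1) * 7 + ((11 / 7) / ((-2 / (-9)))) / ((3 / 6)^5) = 1976 / 7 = 282.29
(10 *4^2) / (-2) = -80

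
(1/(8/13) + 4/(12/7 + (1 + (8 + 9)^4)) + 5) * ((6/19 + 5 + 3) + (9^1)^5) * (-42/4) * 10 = -1825464772606545/44434616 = -41082042.27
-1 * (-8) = 8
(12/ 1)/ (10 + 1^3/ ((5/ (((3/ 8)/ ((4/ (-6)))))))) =960/ 791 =1.21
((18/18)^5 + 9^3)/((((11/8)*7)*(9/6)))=11680/231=50.56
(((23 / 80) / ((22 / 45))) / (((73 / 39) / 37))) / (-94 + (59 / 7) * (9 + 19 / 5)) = 387205 / 462528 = 0.84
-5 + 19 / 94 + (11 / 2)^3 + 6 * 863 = 2007681 / 376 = 5339.58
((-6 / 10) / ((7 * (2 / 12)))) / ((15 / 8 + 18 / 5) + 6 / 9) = -432 / 5159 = -0.08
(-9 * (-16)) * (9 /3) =432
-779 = -779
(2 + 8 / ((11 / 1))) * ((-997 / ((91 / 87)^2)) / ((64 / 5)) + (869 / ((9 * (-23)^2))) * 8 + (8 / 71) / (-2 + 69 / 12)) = -190.10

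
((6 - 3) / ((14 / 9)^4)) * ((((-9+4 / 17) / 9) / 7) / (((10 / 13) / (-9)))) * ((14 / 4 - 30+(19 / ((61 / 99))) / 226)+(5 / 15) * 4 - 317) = -285.25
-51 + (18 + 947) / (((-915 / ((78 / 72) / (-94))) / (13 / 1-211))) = -612467 / 11468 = -53.41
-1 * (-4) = 4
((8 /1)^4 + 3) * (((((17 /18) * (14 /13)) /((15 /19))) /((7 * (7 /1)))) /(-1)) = -1323977 /12285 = -107.77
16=16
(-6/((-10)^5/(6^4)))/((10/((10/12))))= 81/12500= 0.01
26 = 26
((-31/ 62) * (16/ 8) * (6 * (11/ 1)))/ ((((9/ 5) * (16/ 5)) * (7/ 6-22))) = 11/ 20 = 0.55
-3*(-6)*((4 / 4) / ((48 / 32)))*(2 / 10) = 2.40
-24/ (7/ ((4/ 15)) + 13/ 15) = -1440/ 1627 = -0.89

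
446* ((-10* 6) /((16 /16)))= -26760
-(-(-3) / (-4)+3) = -9 / 4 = -2.25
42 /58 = 21 /29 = 0.72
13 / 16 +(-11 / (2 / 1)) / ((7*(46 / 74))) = -1163 / 2576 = -0.45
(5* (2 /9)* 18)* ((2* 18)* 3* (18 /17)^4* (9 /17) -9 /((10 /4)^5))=1273822724736 /887410625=1435.44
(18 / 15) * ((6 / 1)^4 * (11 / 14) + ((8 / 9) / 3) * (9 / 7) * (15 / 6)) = 42808 / 35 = 1223.09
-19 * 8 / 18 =-76 / 9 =-8.44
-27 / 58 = -0.47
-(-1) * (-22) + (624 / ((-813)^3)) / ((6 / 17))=-11822093302 / 537367797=-22.00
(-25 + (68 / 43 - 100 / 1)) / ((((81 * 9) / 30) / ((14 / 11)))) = -247660 / 38313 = -6.46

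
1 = 1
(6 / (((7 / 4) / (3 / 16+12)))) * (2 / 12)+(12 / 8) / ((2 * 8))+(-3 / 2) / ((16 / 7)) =717 / 112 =6.40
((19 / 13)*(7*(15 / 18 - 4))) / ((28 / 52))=-361 / 6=-60.17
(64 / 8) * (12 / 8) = 12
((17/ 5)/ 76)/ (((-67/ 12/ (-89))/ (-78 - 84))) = -735318/ 6365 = -115.53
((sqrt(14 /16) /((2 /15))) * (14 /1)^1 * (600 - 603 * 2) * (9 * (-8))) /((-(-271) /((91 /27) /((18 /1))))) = 643370 * sqrt(14) /813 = 2960.97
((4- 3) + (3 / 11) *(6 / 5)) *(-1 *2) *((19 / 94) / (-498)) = 1387 / 1287330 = 0.00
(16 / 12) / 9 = 4 / 27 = 0.15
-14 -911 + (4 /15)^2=-208109 /225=-924.93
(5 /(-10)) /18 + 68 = 2447 /36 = 67.97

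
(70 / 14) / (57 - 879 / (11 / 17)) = -55 / 14316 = -0.00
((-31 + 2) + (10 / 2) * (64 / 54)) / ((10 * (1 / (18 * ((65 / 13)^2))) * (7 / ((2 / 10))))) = -89 / 3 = -29.67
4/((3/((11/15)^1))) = 44/45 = 0.98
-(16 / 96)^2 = -1 / 36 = -0.03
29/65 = 0.45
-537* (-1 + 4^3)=-33831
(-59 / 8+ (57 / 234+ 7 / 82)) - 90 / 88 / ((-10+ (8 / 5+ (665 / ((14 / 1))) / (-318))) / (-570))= -75.23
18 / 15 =6 / 5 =1.20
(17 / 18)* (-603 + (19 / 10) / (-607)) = -62223893 / 109260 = -569.50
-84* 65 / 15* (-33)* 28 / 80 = 21021 / 5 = 4204.20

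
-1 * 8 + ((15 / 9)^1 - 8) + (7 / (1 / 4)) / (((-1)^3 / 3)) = -295 / 3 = -98.33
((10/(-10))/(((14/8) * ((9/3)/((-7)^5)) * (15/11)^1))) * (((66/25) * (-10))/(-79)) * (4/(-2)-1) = -4648336/1975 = -2353.59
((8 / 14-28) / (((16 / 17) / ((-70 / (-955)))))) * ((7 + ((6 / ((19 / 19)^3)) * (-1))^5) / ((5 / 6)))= 19914.67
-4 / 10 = -2 / 5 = -0.40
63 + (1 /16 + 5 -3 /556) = 151359 /2224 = 68.06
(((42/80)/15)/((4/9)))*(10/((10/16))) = 63/50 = 1.26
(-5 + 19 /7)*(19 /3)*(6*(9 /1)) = -5472 /7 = -781.71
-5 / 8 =-0.62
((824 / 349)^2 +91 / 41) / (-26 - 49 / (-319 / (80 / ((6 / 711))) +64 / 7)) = -23527786796709 / 94724684227982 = -0.25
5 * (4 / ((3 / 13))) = 260 / 3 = 86.67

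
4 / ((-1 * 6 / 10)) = -20 / 3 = -6.67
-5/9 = -0.56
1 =1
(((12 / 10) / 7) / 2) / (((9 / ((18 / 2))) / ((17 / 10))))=51 / 350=0.15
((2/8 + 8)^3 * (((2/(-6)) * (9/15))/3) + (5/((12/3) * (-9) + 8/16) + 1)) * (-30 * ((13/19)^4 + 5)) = 847815696261/148044656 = 5726.76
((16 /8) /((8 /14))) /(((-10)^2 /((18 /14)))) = 9 /200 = 0.04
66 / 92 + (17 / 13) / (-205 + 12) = 82015 / 115414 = 0.71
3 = 3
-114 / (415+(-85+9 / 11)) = -418 / 1213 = -0.34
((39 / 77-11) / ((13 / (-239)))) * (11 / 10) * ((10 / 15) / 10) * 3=96556 / 2275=42.44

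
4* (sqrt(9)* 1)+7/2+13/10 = 84/5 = 16.80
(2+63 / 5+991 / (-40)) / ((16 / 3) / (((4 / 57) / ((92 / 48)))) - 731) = 1221 / 70240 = 0.02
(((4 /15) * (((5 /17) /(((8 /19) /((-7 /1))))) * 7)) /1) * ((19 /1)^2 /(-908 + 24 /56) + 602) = -1186087483 /216002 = -5491.09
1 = 1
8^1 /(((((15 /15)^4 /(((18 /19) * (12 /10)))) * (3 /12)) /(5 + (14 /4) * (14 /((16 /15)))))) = 35208 /19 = 1853.05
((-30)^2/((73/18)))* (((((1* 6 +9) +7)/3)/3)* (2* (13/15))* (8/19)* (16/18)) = 1464320/4161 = 351.92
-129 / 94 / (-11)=0.12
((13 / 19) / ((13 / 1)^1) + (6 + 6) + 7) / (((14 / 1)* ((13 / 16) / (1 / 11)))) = 2896 / 19019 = 0.15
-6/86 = -3/43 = -0.07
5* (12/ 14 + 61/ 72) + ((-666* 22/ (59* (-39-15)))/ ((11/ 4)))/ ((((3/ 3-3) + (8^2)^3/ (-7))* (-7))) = 3690677651/ 433085016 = 8.52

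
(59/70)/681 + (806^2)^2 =20118023872084379/47670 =422026932496.00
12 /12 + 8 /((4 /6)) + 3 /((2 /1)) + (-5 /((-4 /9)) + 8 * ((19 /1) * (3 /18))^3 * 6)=55799 /36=1549.97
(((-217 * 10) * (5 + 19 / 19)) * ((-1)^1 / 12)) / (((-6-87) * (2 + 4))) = -35 / 18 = -1.94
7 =7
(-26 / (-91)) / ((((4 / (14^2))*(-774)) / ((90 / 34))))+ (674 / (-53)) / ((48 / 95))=-25.22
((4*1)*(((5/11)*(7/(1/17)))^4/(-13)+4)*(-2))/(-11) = -1002663514344/2093663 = -478903.97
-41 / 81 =-0.51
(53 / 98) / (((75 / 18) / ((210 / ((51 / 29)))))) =9222 / 595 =15.50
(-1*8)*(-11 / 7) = 88 / 7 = 12.57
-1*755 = -755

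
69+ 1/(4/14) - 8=129/2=64.50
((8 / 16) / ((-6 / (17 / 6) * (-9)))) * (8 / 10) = 17 / 810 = 0.02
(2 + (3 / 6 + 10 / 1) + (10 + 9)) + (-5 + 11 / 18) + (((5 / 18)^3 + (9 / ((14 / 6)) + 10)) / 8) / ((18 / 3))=53692211 / 1959552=27.40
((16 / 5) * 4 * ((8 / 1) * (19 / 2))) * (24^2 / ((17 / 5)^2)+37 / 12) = 223127488 / 4335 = 51471.16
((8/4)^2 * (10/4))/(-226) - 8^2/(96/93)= -7011/113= -62.04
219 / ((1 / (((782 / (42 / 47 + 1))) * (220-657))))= -3517468062 / 89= -39522113.06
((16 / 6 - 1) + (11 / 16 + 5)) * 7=51.48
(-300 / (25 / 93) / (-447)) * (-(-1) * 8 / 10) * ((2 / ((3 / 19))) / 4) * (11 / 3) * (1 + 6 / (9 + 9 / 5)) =725648 / 20115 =36.07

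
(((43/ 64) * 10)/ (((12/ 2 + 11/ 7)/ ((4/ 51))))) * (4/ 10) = 301/ 10812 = 0.03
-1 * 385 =-385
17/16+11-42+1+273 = 3905/16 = 244.06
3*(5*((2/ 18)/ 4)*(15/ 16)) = 25/ 64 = 0.39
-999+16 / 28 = -6989 / 7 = -998.43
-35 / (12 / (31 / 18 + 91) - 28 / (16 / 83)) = 0.24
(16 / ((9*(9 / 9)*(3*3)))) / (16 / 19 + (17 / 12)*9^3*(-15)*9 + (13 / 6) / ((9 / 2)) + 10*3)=-1216 / 858084387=-0.00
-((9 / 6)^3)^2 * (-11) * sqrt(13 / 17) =8019 * sqrt(221) / 1088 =109.57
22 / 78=11 / 39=0.28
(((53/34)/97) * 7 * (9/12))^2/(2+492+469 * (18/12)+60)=0.00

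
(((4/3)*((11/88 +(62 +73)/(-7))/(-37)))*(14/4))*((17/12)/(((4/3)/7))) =3451/192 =17.97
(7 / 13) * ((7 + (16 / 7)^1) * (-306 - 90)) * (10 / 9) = -2200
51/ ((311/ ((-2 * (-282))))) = 28764/ 311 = 92.49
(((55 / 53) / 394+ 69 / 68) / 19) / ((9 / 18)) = 722299 / 6744886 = 0.11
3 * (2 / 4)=1.50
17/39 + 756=29501/39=756.44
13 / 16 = 0.81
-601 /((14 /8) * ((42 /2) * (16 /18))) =-1803 /98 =-18.40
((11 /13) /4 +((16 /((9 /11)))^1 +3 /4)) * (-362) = -868981 /117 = -7427.19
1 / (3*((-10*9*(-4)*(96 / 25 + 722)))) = 5 / 3919536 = 0.00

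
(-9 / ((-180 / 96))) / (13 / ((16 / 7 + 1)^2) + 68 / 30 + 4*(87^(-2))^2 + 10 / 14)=2545727819796 / 2219615440627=1.15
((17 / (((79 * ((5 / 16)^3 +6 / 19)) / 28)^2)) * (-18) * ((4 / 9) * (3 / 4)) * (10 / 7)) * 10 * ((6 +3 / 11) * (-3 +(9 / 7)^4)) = 2560.00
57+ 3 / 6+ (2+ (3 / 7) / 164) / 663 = 43766929 / 761124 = 57.50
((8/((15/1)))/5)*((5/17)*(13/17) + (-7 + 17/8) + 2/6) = -29941/65025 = -0.46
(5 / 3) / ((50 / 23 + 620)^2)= 529 / 122865660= 0.00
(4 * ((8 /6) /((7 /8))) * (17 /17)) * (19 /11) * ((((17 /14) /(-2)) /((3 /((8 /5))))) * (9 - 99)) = 165376 /539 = 306.82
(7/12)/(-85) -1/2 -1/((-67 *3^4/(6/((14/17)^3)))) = -26628247/52741395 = -0.50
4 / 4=1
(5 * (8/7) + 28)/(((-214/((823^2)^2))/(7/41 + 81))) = -180162610402737664/30709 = -5866769038481.80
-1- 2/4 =-3/2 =-1.50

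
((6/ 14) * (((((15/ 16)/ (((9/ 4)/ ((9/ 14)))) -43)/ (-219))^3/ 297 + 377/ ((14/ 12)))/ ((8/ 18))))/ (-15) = -35406048889969909/ 1704387721107456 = -20.77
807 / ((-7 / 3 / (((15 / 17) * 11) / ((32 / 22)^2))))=-48335265 / 30464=-1586.64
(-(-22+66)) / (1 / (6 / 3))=-88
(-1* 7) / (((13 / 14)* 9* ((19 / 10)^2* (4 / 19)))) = -2450 / 2223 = -1.10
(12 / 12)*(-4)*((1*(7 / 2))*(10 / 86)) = -70 / 43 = -1.63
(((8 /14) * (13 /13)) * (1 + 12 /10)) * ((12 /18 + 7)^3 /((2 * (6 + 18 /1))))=133837 /11340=11.80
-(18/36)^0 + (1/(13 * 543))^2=-49829480/49829481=-1.00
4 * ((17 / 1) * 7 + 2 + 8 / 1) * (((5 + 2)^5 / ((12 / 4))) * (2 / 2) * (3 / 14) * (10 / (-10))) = -619458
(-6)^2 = 36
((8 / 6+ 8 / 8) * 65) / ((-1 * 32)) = -455 / 96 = -4.74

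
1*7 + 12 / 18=7.67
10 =10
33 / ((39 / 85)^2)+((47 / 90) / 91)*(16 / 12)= 25035847 / 159705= 156.76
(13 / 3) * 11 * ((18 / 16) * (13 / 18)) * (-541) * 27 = -9051471 / 16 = -565716.94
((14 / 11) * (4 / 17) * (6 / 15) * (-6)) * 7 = -4704 / 935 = -5.03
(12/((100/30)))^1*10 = 36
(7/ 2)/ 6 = 7/ 12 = 0.58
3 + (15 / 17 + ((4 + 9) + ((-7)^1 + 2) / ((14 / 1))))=3933 / 238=16.53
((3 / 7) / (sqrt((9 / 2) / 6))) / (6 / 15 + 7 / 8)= 80 * sqrt(3) / 357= 0.39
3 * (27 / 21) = 27 / 7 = 3.86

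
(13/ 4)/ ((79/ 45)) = 1.85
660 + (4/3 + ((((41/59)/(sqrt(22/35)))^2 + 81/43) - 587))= 760543939/9879078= 76.99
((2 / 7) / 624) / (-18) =-1 / 39312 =-0.00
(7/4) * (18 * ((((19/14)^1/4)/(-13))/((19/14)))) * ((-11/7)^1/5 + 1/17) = 171/1105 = 0.15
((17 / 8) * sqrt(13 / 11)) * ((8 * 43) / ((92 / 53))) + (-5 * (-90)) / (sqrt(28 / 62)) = 38743 * sqrt(143) / 1012 + 225 * sqrt(434) / 7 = 1127.43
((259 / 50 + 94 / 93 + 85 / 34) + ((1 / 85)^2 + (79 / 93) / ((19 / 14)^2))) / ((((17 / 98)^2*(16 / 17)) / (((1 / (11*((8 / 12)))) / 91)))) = 761452195721 / 1572467553800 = 0.48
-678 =-678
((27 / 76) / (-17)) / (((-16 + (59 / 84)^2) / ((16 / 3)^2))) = 1354752 / 35341045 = 0.04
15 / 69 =5 / 23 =0.22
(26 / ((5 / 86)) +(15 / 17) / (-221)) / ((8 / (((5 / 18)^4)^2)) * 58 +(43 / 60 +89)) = 7875540937500 / 230527870804899551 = 0.00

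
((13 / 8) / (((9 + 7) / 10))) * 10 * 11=3575 / 32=111.72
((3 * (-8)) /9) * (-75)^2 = -15000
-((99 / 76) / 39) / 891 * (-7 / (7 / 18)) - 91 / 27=-44945 / 13338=-3.37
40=40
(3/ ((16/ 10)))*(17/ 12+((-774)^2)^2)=21533523226645/ 32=672922600832.66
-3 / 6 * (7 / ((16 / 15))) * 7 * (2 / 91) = -105 / 208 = -0.50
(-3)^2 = 9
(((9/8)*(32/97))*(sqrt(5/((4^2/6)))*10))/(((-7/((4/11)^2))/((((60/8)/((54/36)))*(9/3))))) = -21600*sqrt(30)/82159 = -1.44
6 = 6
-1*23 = -23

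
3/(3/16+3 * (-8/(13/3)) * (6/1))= -208/2291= -0.09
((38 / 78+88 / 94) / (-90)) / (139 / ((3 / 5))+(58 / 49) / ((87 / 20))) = -127841 / 1874884050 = -0.00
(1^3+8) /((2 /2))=9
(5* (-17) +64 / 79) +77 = -568 / 79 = -7.19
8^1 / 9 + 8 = 80 / 9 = 8.89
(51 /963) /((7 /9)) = 51 /749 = 0.07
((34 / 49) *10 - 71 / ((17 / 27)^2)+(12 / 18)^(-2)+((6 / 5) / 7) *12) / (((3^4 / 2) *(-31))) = 47538751 / 355582710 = 0.13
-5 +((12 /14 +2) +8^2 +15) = 76.86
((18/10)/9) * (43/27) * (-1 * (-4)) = 172/135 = 1.27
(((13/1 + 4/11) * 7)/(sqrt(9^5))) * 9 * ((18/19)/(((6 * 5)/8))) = 2744/3135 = 0.88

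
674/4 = 337/2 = 168.50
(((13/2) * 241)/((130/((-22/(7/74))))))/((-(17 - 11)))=98087/210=467.08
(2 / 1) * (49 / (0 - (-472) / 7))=343 / 236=1.45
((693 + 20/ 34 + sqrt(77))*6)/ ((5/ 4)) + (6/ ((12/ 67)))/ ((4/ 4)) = 24*sqrt(77)/ 5 + 571663/ 170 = 3404.84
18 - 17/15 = 253/15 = 16.87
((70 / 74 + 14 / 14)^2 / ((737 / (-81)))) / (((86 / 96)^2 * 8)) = -120932352 / 1865554097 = -0.06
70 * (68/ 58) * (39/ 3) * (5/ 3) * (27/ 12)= 116025/ 29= 4000.86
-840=-840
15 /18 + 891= 5351 /6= 891.83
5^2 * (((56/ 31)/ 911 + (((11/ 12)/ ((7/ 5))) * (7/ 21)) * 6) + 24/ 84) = 47362475/ 1186122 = 39.93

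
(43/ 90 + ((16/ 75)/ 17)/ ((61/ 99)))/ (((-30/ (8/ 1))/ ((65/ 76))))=-0.11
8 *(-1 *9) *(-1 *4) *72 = 20736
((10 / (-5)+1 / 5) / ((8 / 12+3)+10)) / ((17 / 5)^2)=-135 / 11849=-0.01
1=1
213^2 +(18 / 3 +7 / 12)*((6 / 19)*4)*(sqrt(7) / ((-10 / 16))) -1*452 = 44917 -1264*sqrt(7) / 95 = 44881.80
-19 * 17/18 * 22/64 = -3553/576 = -6.17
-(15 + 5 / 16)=-245 / 16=-15.31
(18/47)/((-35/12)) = -216/1645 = -0.13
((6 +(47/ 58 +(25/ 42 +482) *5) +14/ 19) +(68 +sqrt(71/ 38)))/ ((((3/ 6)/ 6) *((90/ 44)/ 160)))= 1408 *sqrt(2698)/ 57 +81085886464/ 34713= 2337177.01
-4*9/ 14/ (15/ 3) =-18/ 35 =-0.51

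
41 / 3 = 13.67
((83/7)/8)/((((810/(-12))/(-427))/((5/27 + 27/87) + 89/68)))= 486407473/28751760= 16.92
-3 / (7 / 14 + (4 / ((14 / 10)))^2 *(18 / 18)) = -98 / 283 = -0.35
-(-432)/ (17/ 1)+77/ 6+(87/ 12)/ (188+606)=6196267/ 161976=38.25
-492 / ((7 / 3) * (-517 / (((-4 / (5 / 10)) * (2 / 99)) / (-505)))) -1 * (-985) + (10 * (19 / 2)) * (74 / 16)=229079916267 / 160828360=1424.38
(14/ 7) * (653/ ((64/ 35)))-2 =22791/ 32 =712.22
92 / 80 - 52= -1017 / 20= -50.85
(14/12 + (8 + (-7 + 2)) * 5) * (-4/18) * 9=-97/3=-32.33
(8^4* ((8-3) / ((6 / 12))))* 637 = 26091520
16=16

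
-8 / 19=-0.42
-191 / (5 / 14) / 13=-41.14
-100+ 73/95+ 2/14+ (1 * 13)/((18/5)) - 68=-1956827/11970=-163.48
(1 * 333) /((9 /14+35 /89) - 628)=-138306 /260399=-0.53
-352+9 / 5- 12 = -1811 / 5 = -362.20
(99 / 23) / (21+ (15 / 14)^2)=6468 / 33281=0.19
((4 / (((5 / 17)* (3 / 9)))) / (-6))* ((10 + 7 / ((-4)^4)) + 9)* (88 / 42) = -910877 / 3360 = -271.09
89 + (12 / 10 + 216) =306.20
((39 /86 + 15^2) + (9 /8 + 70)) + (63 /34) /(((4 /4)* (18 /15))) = 1743421 /5848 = 298.12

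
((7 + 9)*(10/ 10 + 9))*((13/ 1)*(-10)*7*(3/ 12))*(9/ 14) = -23400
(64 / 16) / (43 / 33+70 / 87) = 3828 / 2017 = 1.90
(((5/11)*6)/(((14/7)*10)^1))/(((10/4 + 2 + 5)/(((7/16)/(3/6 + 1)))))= 7/1672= 0.00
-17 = -17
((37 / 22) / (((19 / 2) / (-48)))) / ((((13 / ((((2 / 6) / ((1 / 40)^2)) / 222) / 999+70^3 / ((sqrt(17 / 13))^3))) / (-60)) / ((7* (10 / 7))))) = 89958114.55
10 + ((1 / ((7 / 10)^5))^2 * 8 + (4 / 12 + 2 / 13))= 3235532376841 / 11016534711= 293.70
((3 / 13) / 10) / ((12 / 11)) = 11 / 520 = 0.02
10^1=10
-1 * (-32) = 32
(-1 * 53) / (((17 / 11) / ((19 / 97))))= -11077 / 1649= -6.72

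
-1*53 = -53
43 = 43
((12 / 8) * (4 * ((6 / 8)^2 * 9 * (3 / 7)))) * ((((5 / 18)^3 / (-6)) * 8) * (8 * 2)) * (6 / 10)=-25 / 7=-3.57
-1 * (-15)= 15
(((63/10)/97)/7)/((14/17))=153/13580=0.01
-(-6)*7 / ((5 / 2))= 84 / 5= 16.80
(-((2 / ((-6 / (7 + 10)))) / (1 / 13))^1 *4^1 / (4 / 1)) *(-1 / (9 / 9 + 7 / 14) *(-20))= 982.22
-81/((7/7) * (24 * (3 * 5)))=-9/40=-0.22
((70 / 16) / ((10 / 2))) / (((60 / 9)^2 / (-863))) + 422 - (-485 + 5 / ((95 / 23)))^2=-269909297609 / 1155200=-233647.25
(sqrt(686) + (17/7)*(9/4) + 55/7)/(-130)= -0.30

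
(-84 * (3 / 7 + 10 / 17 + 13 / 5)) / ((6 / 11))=-47344 / 85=-556.99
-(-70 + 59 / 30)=2041 / 30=68.03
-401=-401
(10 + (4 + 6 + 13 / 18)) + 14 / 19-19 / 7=44875 / 2394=18.74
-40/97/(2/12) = -240/97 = -2.47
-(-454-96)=550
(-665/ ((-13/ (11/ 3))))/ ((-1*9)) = -7315/ 351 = -20.84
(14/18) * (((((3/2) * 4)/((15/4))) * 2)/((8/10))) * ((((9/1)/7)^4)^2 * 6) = 114791256/823543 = 139.39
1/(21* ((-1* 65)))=-1/1365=-0.00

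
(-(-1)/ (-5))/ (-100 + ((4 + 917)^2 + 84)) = -1/ 4241125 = -0.00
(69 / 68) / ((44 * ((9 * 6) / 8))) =23 / 6732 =0.00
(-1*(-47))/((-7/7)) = -47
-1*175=-175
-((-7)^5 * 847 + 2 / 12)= 14235528.83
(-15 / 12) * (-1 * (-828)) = -1035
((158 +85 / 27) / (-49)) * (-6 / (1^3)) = 19.73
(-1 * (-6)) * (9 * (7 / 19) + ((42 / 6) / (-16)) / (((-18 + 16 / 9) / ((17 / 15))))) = 2227869 / 110960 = 20.08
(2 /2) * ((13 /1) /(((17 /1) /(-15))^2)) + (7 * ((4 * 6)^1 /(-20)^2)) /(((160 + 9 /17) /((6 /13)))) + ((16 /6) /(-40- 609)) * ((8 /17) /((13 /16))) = 5050430674568 /499057619775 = 10.12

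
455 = 455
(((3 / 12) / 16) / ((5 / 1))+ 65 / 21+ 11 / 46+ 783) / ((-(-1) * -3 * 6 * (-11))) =121536323 / 30602880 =3.97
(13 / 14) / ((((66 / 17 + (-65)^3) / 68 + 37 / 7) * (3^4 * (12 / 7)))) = -0.00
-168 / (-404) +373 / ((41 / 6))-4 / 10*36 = 840648 / 20705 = 40.60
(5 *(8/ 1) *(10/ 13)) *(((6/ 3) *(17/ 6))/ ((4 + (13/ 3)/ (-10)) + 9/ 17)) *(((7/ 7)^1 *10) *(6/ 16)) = 159.63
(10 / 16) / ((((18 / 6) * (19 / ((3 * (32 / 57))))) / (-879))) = -5860 / 361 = -16.23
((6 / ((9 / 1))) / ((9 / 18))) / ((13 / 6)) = 8 / 13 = 0.62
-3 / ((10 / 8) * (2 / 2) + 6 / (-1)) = 12 / 19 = 0.63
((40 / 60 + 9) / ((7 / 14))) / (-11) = -58 / 33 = -1.76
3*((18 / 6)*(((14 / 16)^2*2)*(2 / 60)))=147 / 320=0.46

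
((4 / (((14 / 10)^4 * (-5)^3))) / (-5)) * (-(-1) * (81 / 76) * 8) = 648 / 45619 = 0.01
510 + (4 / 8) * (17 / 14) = 14297 / 28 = 510.61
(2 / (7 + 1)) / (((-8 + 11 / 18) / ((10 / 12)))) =-15 / 532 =-0.03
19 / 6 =3.17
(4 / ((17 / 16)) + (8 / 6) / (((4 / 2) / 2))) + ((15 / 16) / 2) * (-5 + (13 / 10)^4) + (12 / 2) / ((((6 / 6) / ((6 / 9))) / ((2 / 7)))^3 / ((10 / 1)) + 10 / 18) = 1269084026317 / 282495936000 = 4.49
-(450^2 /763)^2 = -41006250000 /582169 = -70437.02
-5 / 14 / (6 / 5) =-25 / 84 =-0.30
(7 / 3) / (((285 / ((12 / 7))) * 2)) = 2 / 285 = 0.01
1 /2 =0.50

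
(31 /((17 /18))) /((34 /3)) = 837 /289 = 2.90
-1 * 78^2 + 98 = -5986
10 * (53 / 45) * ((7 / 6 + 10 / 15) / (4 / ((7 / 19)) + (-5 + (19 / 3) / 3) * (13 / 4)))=8162 / 555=14.71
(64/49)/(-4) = -16/49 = -0.33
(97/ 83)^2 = 9409/ 6889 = 1.37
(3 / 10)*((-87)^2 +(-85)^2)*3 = 66573 / 5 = 13314.60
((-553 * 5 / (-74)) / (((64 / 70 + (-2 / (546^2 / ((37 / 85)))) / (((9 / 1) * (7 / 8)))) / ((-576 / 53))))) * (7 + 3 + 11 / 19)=-15970130270148600 / 3398894858881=-4698.62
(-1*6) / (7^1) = -6 / 7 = -0.86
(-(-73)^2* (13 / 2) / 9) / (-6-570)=69277 / 10368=6.68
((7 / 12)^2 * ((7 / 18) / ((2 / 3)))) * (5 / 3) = 1715 / 5184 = 0.33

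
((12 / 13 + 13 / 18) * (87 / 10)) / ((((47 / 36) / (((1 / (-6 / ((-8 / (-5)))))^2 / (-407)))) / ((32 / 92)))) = -25984 / 38997075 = -0.00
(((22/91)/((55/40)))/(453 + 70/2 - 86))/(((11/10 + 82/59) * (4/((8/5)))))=1888/26869479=0.00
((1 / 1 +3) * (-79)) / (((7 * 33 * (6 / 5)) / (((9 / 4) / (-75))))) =79 / 2310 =0.03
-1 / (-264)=1 / 264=0.00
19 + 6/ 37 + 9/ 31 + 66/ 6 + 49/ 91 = 462106/ 14911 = 30.99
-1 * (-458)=458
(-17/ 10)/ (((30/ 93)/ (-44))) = 5797/ 25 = 231.88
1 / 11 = 0.09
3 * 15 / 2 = 45 / 2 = 22.50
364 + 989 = 1353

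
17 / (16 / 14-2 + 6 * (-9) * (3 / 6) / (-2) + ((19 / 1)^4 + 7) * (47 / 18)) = 2142 / 42879505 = 0.00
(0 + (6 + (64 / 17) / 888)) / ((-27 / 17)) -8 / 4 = -17324 / 2997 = -5.78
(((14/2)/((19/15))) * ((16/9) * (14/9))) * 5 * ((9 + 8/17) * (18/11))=12622400/10659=1184.20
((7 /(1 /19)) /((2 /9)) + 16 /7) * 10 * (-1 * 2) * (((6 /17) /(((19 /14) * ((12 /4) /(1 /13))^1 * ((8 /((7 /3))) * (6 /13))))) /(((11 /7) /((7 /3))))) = -14424865 /191862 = -75.18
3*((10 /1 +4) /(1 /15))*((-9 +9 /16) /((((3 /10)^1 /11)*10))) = -155925 /8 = -19490.62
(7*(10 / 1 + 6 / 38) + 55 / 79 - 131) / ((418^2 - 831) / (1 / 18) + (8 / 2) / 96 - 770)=-2132568 / 112730048797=-0.00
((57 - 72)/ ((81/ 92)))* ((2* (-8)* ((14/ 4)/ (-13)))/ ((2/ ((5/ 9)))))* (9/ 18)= -32200/ 3159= -10.19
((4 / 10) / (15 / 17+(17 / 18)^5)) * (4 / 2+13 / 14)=1317028896 / 1836838115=0.72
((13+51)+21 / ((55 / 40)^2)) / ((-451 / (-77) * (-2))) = -31808 / 4961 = -6.41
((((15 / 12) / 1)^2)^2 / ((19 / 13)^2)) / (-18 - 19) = -105625 / 3419392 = -0.03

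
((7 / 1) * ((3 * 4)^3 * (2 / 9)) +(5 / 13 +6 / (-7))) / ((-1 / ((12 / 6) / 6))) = -244565 / 273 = -895.84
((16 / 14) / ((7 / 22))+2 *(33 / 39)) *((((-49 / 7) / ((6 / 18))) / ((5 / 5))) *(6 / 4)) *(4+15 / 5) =-15147 / 13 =-1165.15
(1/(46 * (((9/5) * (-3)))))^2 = 25/1542564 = 0.00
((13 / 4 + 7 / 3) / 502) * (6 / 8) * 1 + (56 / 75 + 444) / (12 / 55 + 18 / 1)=1474038161 / 60360480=24.42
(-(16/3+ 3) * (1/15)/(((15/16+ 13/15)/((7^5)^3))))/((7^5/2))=-225980199200/1299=-173964741.49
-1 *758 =-758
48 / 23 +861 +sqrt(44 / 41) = 2*sqrt(451) / 41 +19851 / 23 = 864.12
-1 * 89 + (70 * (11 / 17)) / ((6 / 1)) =-4154 / 51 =-81.45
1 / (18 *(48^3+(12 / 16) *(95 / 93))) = 62 / 123421527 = 0.00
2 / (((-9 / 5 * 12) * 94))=-5 / 5076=-0.00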